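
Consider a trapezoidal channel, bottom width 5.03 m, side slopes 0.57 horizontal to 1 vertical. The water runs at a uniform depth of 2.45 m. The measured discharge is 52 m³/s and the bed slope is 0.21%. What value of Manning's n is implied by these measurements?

n = 0.018

With bottom width b = 5.03 m and side slope z = 0.57: A = (b + zy)y = (5.03 + 0.57×2.45)×2.45 = 15.74 m²; P = b + 2y√(1+z²) = 5.03 + 2×2.45×1.151 = 10.67 m.
Hydraulic radius R = A/P = 15.74/10.67 = 1.476 m.
Rearranging Manning's equation: n = (1/Q) A R^(2/3) S^(1/2) = (1/52) × 15.74 × 1.476^(2/3) × √0.0021 = 0.018.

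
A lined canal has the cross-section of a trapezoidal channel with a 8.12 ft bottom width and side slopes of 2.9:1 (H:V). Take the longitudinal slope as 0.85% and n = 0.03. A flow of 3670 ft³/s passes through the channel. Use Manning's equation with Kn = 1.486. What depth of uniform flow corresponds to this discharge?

y_n = 8.64 ft

Manning's equation rearranged: A R^(2/3) = nQ / (1.486·√S) = 0.03 × 3670 / (1.486 × √0.0085) = 803.6.
Trying y = 10.4 ft: A R^(2/3) = 1246 — too large.
Trying y = 7.2 ft: A R^(2/3) = 525.5 — too small.
Trying y = 8.64 ft: A R^(2/3) = 803 — ≈ 803.6.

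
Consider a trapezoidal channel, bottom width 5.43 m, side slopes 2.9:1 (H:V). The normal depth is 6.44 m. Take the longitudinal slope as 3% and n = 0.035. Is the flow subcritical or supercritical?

supercritical

With bottom width b = 5.43 m and side slope z = 2.9: A = (b + zy)y = (5.43 + 2.9×6.44)×6.44 = 155.2 m²; P = b + 2y√(1+z²) = 5.43 + 2×6.44×3.068 = 44.94 m.
Hydraulic radius R = A/P = 155.2/44.94 = 3.454 m.
V = (1/n) R^(2/3) √S = (1/0.035) × 3.454^(2/3) × √0.03 = 11.31 m/s. Hydraulic depth D_h = A/T = 155.2/42.78 = 3.629 m.
Froude number Fr = V/√(g·D_h) = 11.31/√(9.81×3.629) = 1.9, which is greater than 1, so the flow is supercritical.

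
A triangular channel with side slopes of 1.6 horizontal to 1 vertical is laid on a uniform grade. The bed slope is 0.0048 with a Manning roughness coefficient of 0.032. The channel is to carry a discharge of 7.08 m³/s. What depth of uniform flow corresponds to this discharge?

Manning's equation rearranged: A R^(2/3) = nQ / (1·√S) = 0.032 × 7.08 / (√0.0048) = 3.27.
Trying y = 1.31 m: A R^(2/3) = 1.855 — low.
Trying y = 1.62 m: A R^(2/3) = 3.269 — close enough.

y_n = 1.62 m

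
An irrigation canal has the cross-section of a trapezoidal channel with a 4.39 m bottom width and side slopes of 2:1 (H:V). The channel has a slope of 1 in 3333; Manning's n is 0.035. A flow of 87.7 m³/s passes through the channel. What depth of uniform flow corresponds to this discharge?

Manning's equation rearranged: A R^(2/3) = nQ / (1·√S) = 0.035 × 87.7 / (√0.0003) = 177.2.
At y = 4.26 m: A R^(2/3) = 97.1 — too small.
At y = 5.56 m: A R^(2/3) = 177.3 — close enough.

y_n = 5.56 m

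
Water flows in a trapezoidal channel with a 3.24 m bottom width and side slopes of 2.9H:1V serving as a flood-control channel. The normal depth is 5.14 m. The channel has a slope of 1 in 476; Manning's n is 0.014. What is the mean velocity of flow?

V = 6.32 m/s

With bottom width b = 3.24 m and side slope z = 2.9: A = (b + zy)y = (3.24 + 2.9×5.14)×5.14 = 93.27 m²; P = b + 2y√(1+z²) = 3.24 + 2×5.14×3.068 = 34.77 m.
Hydraulic radius R = A/P = 93.27/34.77 = 2.682 m.
From Manning's equation, V = (1/n) R^(2/3) S^(1/2) = (1/0.014) × 2.682^(2/3) × 0.002101^(1/2) = 6.32 m/s.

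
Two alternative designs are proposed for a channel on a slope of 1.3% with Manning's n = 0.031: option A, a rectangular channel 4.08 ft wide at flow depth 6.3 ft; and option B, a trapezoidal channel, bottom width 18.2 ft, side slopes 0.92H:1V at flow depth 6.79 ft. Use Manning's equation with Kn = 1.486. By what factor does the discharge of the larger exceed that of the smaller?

Channel A: Flow area A = b·y = 4.08 × 6.3 = 25.7 ft². Wetted perimeter P = b + 2y = 4.08 + 2×6.3 = 16.68 ft. Hydraulic radius R = A/P = 25.7/16.68 = 1.541 ft. Q_A = (1.486/0.031)·25.7·1.541^(2/3)·√0.013 = 187.4 ft³/s.
Channel B: With bottom width b = 18.2 ft and side slope z = 0.92: A = (b + zy)y = (18.2 + 0.92×6.79)×6.79 = 166 ft²; P = b + 2y√(1+z²) = 18.2 + 2×6.79×1.359 = 36.65 ft. Hydraulic radius R = A/P = 166/36.65 = 4.529 ft. Q_B = (1.486/0.031)·166·4.529^(2/3)·√0.013 = 2483 ft³/s.
The larger discharge is 2483 ft³/s and the smaller is 187.4 ft³/s; the ratio is 13.2.

13.2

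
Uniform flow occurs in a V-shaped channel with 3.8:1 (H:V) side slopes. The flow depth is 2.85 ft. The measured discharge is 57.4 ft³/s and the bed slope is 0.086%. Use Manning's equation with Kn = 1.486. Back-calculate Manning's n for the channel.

n = 0.029

For a triangular section with side slope z = 3.8: A = zy² = 3.8×2.85² = 30.87 ft²; P = 2y√(1+z²) = 2×2.85×3.929 = 22.4 ft.
Hydraulic radius R = A/P = 30.87/22.4 = 1.378 ft.
Rearranging Manning's equation: n = (1.486/Q) A R^(2/3) S^(1/2) = (1.486/57.4) × 30.87 × 1.378^(2/3) × √0.00086 = 0.029.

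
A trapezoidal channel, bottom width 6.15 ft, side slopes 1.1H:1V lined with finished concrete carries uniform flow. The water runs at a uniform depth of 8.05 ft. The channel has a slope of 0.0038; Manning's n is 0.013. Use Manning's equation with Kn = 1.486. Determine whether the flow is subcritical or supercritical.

With bottom width b = 6.15 ft and side slope z = 1.1: A = (b + zy)y = (6.15 + 1.1×8.05)×8.05 = 120.8 ft²; P = b + 2y√(1+z²) = 6.15 + 2×8.05×1.487 = 30.08 ft.
Hydraulic radius R = A/P = 120.8/30.08 = 4.015 ft.
V = (1.486/n) R^(2/3) √S = (1.486/0.013) × 4.015^(2/3) × √0.0038 = 17.8 ft/s. Hydraulic depth D_h = A/T = 120.8/23.86 = 5.062 ft.
Froude number Fr = V/√(g·D_h) = 17.8/√(32.2×5.062) = 1.39, which is greater than 1, so the flow is supercritical.

supercritical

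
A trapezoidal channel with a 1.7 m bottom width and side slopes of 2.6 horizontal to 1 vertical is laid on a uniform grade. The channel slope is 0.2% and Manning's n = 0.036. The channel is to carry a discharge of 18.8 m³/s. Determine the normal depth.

Manning's equation rearranged: A R^(2/3) = nQ / (1·√S) = 0.036 × 18.8 / (√0.002) = 15.13.
Try y = 1.46 m: A R^(2/3) = 7.007 — too small.
Try y = 2.27 m: A R^(2/3) = 19.52 — too large.
Try y = 2.04 m: A R^(2/3) = 15.17 — matches.

y_n = 2.04 m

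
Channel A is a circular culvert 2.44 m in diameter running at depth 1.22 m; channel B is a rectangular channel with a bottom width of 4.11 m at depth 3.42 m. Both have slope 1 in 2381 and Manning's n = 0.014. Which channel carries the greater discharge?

channel B

Channel A: For a circular section of diameter D = 2.44 m at depth y = 1.22 m, the central angle is θ = 2 arccos(1 − 2y/D) = 3.142 rad. Then A = (D²/8)(θ − sin θ) = 2.338 m² and P = Dθ/2 = 3.833 m. Hydraulic radius R = A/P = 2.338/3.833 = 0.61 m. Q_A = (1/0.014)·2.338·0.61^(2/3)·√0.00042 = 2.462 m³/s.
Channel B: Flow area A = b·y = 4.11 × 3.42 = 14.06 m². Wetted perimeter P = b + 2y = 4.11 + 2×3.42 = 10.95 m. Hydraulic radius R = A/P = 14.06/10.95 = 1.284 m. Q_B = (1/0.014)·14.06·1.284^(2/3)·√0.00042 = 24.3 m³/s.
Q_A = 2.462 m³/s vs Q_B = 24.3 m³/s, so channel B carries more.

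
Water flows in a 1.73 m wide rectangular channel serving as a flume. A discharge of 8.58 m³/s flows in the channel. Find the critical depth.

y_c = 1.36 m

For a rectangular channel, critical depth y_c = (q²/g)^(1/3) where q = Q/b = 8.58/1.73 = 4.96 m²/s.
So y_c = (4.96²/9.81)^(1/3) = 1.36 m.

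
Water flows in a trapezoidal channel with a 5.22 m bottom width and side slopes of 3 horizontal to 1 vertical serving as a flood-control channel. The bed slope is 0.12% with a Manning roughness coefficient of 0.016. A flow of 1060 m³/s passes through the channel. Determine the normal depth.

Manning's equation rearranged: A R^(2/3) = nQ / (1·√S) = 0.016 × 1060 / (√0.0012) = 489.6.
Try y = 8.13 m: A R^(2/3) = 631.6 — too large.
Try y = 7.32 m: A R^(2/3) = 489.7 — close enough.

y_n = 7.32 m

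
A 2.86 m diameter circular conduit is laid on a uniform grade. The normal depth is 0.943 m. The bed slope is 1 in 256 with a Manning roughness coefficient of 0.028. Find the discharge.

For a circular section of diameter D = 2.86 m at depth y = 0.943 m, the central angle is θ = 2 arccos(1 − 2y/D) = 2.447 rad. Then A = (D²/8)(θ − sin θ) = 1.847 m² and P = Dθ/2 = 3.499 m.
Hydraulic radius R = A/P = 1.847/3.499 = 0.5278 m.
Manning's equation: Q = (1/n) A R^(2/3) S^(1/2) = (1/0.028) × 1.847 × 0.5278^(2/3) × 0.003906^(1/2) = 2.69 m³/s.

Q = 2.69 m³/s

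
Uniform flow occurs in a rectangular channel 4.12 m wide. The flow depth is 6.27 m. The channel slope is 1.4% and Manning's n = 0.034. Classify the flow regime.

subcritical

Flow area A = b·y = 4.12 × 6.27 = 25.83 m². Wetted perimeter P = b + 2y = 4.12 + 2×6.27 = 16.66 m.
Hydraulic radius R = A/P = 25.83/16.66 = 1.551 m.
V = (1/n) R^(2/3) √S = (1/0.034) × 1.551^(2/3) × √0.014 = 4.662 m/s. Hydraulic depth D_h = A/T = 25.83/4.12 = 6.27 m.
Froude number Fr = V/√(g·D_h) = 4.662/√(9.81×6.27) = 0.594, which is less than 1, so the flow is subcritical.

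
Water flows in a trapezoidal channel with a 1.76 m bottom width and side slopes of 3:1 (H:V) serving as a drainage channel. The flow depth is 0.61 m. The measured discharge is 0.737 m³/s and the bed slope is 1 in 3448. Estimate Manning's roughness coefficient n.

n = 0.027

With bottom width b = 1.76 m and side slope z = 3: A = (b + zy)y = (1.76 + 3×0.61)×0.61 = 2.19 m²; P = b + 2y√(1+z²) = 1.76 + 2×0.61×3.162 = 5.618 m.
Hydraulic radius R = A/P = 2.19/5.618 = 0.3898 m.
Rearranging Manning's equation: n = (1/Q) A R^(2/3) S^(1/2) = (1/0.737) × 2.19 × 0.3898^(2/3) × √0.00029 = 0.027.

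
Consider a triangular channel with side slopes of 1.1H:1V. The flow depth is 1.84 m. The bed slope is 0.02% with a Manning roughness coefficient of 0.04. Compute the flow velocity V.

V = 0.274 m/s

For a triangular section with side slope z = 1.1: A = zy² = 1.1×1.84² = 3.724 m²; P = 2y√(1+z²) = 2×1.84×1.487 = 5.471 m.
Hydraulic radius R = A/P = 3.724/5.471 = 0.6807 m.
From Manning's equation, V = (1/n) R^(2/3) S^(1/2) = (1/0.04) × 0.6807^(2/3) × 0.0002^(1/2) = 0.274 m/s.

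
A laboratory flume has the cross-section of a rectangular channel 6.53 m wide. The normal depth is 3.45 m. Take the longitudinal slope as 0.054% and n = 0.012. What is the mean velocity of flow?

Flow area A = b·y = 6.53 × 3.45 = 22.53 m². Wetted perimeter P = b + 2y = 6.53 + 2×3.45 = 13.43 m.
Hydraulic radius R = A/P = 22.53/13.43 = 1.677 m.
From Manning's equation, V = (1/n) R^(2/3) S^(1/2) = (1/0.012) × 1.677^(2/3) × 0.00054^(1/2) = 2.73 m/s.

V = 2.73 m/s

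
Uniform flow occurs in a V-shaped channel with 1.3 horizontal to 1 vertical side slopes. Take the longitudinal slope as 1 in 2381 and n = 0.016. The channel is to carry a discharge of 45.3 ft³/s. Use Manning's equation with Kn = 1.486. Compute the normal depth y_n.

y_n = 3.75 ft

Manning's equation rearranged: A R^(2/3) = nQ / (1.486·√S) = 0.016 × 45.3 / (1.486 × √0.00042) = 23.8.
Try y = 4.3 ft: A R^(2/3) = 34.29 — too large.
Try y = 3.75 ft: A R^(2/3) = 23.81 — close enough.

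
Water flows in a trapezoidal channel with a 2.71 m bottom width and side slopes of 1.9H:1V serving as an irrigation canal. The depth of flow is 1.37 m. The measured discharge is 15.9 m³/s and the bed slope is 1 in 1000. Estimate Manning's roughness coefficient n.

With bottom width b = 2.71 m and side slope z = 1.9: A = (b + zy)y = (2.71 + 1.9×1.37)×1.37 = 7.279 m²; P = b + 2y√(1+z²) = 2.71 + 2×1.37×2.147 = 8.593 m.
Hydraulic radius R = A/P = 7.279/8.593 = 0.8471 m.
Rearranging Manning's equation: n = (1/Q) A R^(2/3) S^(1/2) = (1/15.9) × 7.279 × 0.8471^(2/3) × √0.001 = 0.013.

n = 0.013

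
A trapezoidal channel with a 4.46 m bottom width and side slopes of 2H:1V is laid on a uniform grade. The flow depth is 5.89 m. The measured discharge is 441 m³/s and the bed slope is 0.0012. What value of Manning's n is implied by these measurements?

With bottom width b = 4.46 m and side slope z = 2: A = (b + zy)y = (4.46 + 2×5.89)×5.89 = 95.65 m²; P = b + 2y√(1+z²) = 4.46 + 2×5.89×2.236 = 30.8 m.
Hydraulic radius R = A/P = 95.65/30.8 = 3.106 m.
Rearranging Manning's equation: n = (1/Q) A R^(2/3) S^(1/2) = (1/441) × 95.65 × 3.106^(2/3) × √0.0012 = 0.016.

n = 0.016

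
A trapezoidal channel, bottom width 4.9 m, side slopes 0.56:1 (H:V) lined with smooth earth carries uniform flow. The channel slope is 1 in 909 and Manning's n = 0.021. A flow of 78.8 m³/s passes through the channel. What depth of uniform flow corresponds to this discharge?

y_n = 4.2 m

Manning's equation rearranged: A R^(2/3) = nQ / (1·√S) = 0.021 × 78.8 / (√0.0011) = 49.89.
At y = 5.05 m: A R^(2/3) = 69.35 — high.
At y = 2.88 m: A R^(2/3) = 25.99 — low.
At y = 4.2 m: A R^(2/3) = 49.89 — close enough.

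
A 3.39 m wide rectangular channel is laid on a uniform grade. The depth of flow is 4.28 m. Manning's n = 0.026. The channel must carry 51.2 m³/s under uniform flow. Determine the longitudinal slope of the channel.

S = 0.0065

Flow area A = b·y = 3.39 × 4.28 = 14.51 m². Wetted perimeter P = b + 2y = 3.39 + 2×4.28 = 11.95 m.
Hydraulic radius R = A/P = 14.51/11.95 = 1.214 m.
From Manning's equation, S = [nQ / (1 A R^(2/3))]² = [0.026 × 51.2 / (1 × 14.51 × 1.214^(2/3))]² = 0.0065.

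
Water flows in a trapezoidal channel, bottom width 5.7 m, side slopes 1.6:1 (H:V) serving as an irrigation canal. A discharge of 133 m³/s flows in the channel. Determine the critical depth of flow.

y_c = 2.9 m

At critical depth, Q² T / (g A³) = 1, i.e. A³/T = Q²/g = 133²/9.81 = 1803.
Trying y = 2.3 m: A³/T = 768.9 — too small.
Trying y = 3.24 m: A³/T = 2729 — too large.
Trying y = 2.9 m: A³/T = 1800 — ≈ 1803.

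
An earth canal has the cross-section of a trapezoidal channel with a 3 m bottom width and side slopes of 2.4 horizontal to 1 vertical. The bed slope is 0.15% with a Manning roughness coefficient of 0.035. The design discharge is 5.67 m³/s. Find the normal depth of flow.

y_n = 1.12 m

Manning's equation rearranged: A R^(2/3) = nQ / (1·√S) = 0.035 × 5.67 / (√0.0015) = 5.124.
At y = 1.42 m: A R^(2/3) = 8.332 — high.
At y = 0.868 m: A R^(2/3) = 3.094 — low.
At y = 1.12 m: A R^(2/3) = 5.127 — ≈ 5.124.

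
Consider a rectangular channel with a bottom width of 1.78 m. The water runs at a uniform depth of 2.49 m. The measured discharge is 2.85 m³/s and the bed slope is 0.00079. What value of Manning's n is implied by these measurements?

n = 0.033

Flow area A = b·y = 1.78 × 2.49 = 4.432 m². Wetted perimeter P = b + 2y = 1.78 + 2×2.49 = 6.76 m.
Hydraulic radius R = A/P = 4.432/6.76 = 0.6557 m.
Rearranging Manning's equation: n = (1/Q) A R^(2/3) S^(1/2) = (1/2.85) × 4.432 × 0.6557^(2/3) × √0.00079 = 0.033.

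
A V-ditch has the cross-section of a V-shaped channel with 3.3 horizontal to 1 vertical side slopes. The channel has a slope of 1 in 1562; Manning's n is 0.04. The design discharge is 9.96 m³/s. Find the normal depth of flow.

Manning's equation rearranged: A R^(2/3) = nQ / (1·√S) = 0.04 × 9.96 / (√0.0006402) = 15.75.
At y = 2.76 m: A R^(2/3) = 30.26 — high.
At y = 2.16 m: A R^(2/3) = 15.74 — matches.

y_n = 2.16 m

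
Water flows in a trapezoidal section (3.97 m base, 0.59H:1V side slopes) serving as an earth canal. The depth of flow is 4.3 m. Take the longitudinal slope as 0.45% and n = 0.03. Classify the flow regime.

With bottom width b = 3.97 m and side slope z = 0.59: A = (b + zy)y = (3.97 + 0.59×4.3)×4.3 = 27.98 m²; P = b + 2y√(1+z²) = 3.97 + 2×4.3×1.161 = 13.96 m.
Hydraulic radius R = A/P = 27.98/13.96 = 2.005 m.
V = (1/n) R^(2/3) √S = (1/0.03) × 2.005^(2/3) × √0.0045 = 3.555 m/s. Hydraulic depth D_h = A/T = 27.98/9.044 = 3.094 m.
Froude number Fr = V/√(g·D_h) = 3.555/√(9.81×3.094) = 0.645, which is less than 1, so the flow is subcritical.

subcritical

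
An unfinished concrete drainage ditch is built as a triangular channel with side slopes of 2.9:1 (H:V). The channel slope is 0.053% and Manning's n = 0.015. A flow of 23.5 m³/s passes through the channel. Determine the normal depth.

Manning's equation rearranged: A R^(2/3) = nQ / (1·√S) = 0.015 × 23.5 / (√0.00053) = 15.31.
Trying y = 2.8 m: A R^(2/3) = 27.41 — too large.
Trying y = 1.66 m: A R^(2/3) = 6.798 — too small.
Trying y = 2.25 m: A R^(2/3) = 15.3 — ≈ 15.31.

y_n = 2.25 m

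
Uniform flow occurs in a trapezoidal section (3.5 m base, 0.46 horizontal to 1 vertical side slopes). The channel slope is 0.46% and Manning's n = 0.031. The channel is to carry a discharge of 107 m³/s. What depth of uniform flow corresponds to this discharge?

Manning's equation rearranged: A R^(2/3) = nQ / (1·√S) = 0.031 × 107 / (√0.0046) = 48.91.
Try y = 4.35 m: A R^(2/3) = 35.8 — short.
Try y = 5.17 m: A R^(2/3) = 48.92 — ≈ 48.91.

y_n = 5.17 m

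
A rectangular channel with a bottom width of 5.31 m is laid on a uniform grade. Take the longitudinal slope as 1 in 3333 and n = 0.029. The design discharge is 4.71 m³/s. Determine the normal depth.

Manning's equation rearranged: A R^(2/3) = nQ / (1·√S) = 0.029 × 4.71 / (√0.0003) = 7.886.
Try y = 1.32 m: A R^(2/3) = 6.445 — short.
Try y = 1.65 m: A R^(2/3) = 8.864 — over.
Try y = 1.52 m: A R^(2/3) = 7.891 — matches.

y_n = 1.52 m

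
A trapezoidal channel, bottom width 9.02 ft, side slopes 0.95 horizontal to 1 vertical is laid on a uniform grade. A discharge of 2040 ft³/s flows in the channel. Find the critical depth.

At critical depth, Q² T / (g A³) = 1, i.e. A³/T = Q²/g = 2040²/32.2 = 129200.
Trying y = 10.4 ft: A³/T = 263900 — too large.
Trying y = 7.12 ft: A³/T = 62950 — too small.
Trying y = 8.63 ft: A³/T = 129100 — close enough.

y_c = 8.63 ft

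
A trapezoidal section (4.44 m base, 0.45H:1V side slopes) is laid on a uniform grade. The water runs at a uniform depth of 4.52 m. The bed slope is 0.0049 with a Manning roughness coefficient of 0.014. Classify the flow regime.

With bottom width b = 4.44 m and side slope z = 0.45: A = (b + zy)y = (4.44 + 0.45×4.52)×4.52 = 29.26 m²; P = b + 2y√(1+z²) = 4.44 + 2×4.52×1.097 = 14.35 m.
Hydraulic radius R = A/P = 29.26/14.35 = 2.039 m.
V = (1/n) R^(2/3) √S = (1/0.014) × 2.039^(2/3) × √0.0049 = 8.039 m/s. Hydraulic depth D_h = A/T = 29.26/8.508 = 3.439 m.
Froude number Fr = V/√(g·D_h) = 8.039/√(9.81×3.439) = 1.38, which is greater than 1, so the flow is supercritical.

supercritical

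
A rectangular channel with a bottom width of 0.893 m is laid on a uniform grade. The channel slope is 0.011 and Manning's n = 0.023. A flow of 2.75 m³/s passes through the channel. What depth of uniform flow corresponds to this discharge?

y_n = 1.39 m

Manning's equation rearranged: A R^(2/3) = nQ / (1·√S) = 0.023 × 2.75 / (√0.011) = 0.6031.
At y = 1.73 m: A R^(2/3) = 0.7744 — over.
At y = 1.16 m: A R^(2/3) = 0.4871 — short.
At y = 1.39 m: A R^(2/3) = 0.6022 — close enough.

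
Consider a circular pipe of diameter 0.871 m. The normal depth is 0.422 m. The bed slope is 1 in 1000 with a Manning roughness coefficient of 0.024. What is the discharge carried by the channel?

Q = 0.135 m³/s

For a circular section of diameter D = 0.871 m at depth y = 0.422 m, the central angle is θ = 2 arccos(1 − 2y/D) = 3.08 rad. Then A = (D²/8)(θ − sin θ) = 0.2862 m² and P = Dθ/2 = 1.341 m.
Hydraulic radius R = A/P = 0.2862/1.341 = 0.2134 m.
Manning's equation: Q = (1/n) A R^(2/3) S^(1/2) = (1/0.024) × 0.2862 × 0.2134^(2/3) × 0.001^(1/2) = 0.135 m³/s.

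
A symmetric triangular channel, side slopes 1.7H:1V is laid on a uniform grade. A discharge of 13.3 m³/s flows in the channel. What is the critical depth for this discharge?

At critical depth, Q² T / (g A³) = 1, i.e. A³/T = Q²/g = 13.3²/9.81 = 18.03.
At y = 1.41 m: A³/T = 8.053 — too small.
At y = 1.84 m: A³/T = 30.48 — too large.
At y = 1.66 m: A³/T = 18.21 — close enough.

y_c = 1.66 m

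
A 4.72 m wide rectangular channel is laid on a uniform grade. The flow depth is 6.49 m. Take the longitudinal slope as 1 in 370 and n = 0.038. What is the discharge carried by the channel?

Flow area A = b·y = 4.72 × 6.49 = 30.63 m². Wetted perimeter P = b + 2y = 4.72 + 2×6.49 = 17.7 m.
Hydraulic radius R = A/P = 30.63/17.7 = 1.731 m.
Manning's equation: Q = (1/n) A R^(2/3) S^(1/2) = (1/0.038) × 30.63 × 1.731^(2/3) × 0.002703^(1/2) = 60.4 m³/s.

Q = 60.4 m³/s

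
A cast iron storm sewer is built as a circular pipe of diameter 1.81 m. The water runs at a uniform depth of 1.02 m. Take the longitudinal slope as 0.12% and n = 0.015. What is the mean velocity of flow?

V = 1.43 m/s

For a circular section of diameter D = 1.81 m at depth y = 1.02 m, the central angle is θ = 2 arccos(1 − 2y/D) = 3.396 rad. Then A = (D²/8)(θ − sin θ) = 1.494 m² and P = Dθ/2 = 3.074 m.
Hydraulic radius R = A/P = 1.494/3.074 = 0.4861 m.
From Manning's equation, V = (1/n) R^(2/3) S^(1/2) = (1/0.015) × 0.4861^(2/3) × 0.0012^(1/2) = 1.43 m/s.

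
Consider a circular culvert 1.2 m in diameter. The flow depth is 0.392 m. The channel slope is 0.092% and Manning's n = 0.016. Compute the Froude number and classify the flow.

subcritical

For a circular section of diameter D = 1.2 m at depth y = 0.392 m, the central angle is θ = 2 arccos(1 − 2y/D) = 2.434 rad. Then A = (D²/8)(θ − sin θ) = 0.321 m² and P = Dθ/2 = 1.46 m.
Hydraulic radius R = A/P = 0.321/1.46 = 0.2198 m.
V = (1/n) R^(2/3) √S = (1/0.016) × 0.2198^(2/3) × √0.00092 = 0.6905 m/s. Hydraulic depth D_h = A/T = 0.321/1.126 = 0.2852 m.
Froude number Fr = V/√(g·D_h) = 0.6905/√(9.81×0.2852) = 0.413, which is less than 1, so the flow is subcritical.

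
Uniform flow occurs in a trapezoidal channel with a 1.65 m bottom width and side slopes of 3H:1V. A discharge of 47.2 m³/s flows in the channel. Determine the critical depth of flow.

y_c = 1.94 m

At critical depth, Q² T / (g A³) = 1, i.e. A³/T = Q²/g = 47.2²/9.81 = 227.1.
At y = 1.72 m: A³/T = 134.3 — low.
At y = 2.24 m: A³/T = 436.7 — high.
At y = 1.94 m: A³/T = 229 — ≈ 227.1.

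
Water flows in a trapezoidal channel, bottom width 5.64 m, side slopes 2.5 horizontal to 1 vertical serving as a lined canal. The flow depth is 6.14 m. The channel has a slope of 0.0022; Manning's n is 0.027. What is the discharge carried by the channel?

With bottom width b = 5.64 m and side slope z = 2.5: A = (b + zy)y = (5.64 + 2.5×6.14)×6.14 = 128.9 m²; P = b + 2y√(1+z²) = 5.64 + 2×6.14×2.693 = 38.7 m.
Hydraulic radius R = A/P = 128.9/38.7 = 3.33 m.
Manning's equation: Q = (1/n) A R^(2/3) S^(1/2) = (1/0.027) × 128.9 × 3.33^(2/3) × 0.0022^(1/2) = 499 m³/s.

Q = 499 m³/s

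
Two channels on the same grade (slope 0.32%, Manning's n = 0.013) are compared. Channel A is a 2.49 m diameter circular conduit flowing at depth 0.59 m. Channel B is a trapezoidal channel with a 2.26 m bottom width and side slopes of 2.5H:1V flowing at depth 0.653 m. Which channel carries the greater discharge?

Channel A: For a circular section of diameter D = 2.49 m at depth y = 0.59 m, the central angle is θ = 2 arccos(1 − 2y/D) = 2.034 rad. Then A = (D²/8)(θ − sin θ) = 0.8825 m² and P = Dθ/2 = 2.532 m. Hydraulic radius R = A/P = 0.8825/2.532 = 0.3486 m. Q_A = (1/0.013)·0.8825·0.3486^(2/3)·√0.0032 = 1.902 m³/s.
Channel B: With bottom width b = 2.26 m and side slope z = 2.5: A = (b + zy)y = (2.26 + 2.5×0.653)×0.653 = 2.542 m²; P = b + 2y√(1+z²) = 2.26 + 2×0.653×2.693 = 5.777 m. Hydraulic radius R = A/P = 2.542/5.777 = 0.44 m. Q_B = (1/0.013)·2.542·0.44^(2/3)·√0.0032 = 6.399 m³/s.
Q_A = 1.902 m³/s vs Q_B = 6.399 m³/s, so channel B carries more.

channel B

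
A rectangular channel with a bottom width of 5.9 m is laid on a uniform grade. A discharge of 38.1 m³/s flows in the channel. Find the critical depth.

For a rectangular channel, critical depth y_c = (q²/g)^(1/3) where q = Q/b = 38.1/5.9 = 6.458 m²/s.
So y_c = (6.458²/9.81)^(1/3) = 1.62 m.

y_c = 1.62 m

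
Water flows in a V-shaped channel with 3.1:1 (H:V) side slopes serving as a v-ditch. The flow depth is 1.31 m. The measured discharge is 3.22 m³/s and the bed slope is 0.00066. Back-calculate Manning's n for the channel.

For a triangular section with side slope z = 3.1: A = zy² = 3.1×1.31² = 5.32 m²; P = 2y√(1+z²) = 2×1.31×3.257 = 8.534 m.
Hydraulic radius R = A/P = 5.32/8.534 = 0.6234 m.
Rearranging Manning's equation: n = (1/Q) A R^(2/3) S^(1/2) = (1/3.22) × 5.32 × 0.6234^(2/3) × √0.00066 = 0.031.

n = 0.031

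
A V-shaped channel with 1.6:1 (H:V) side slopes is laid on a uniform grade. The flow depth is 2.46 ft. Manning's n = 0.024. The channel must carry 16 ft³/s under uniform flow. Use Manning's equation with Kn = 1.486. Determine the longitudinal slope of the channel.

S = 0.000673

For a triangular section with side slope z = 1.6: A = zy² = 1.6×2.46² = 9.683 ft²; P = 2y√(1+z²) = 2×2.46×1.887 = 9.283 ft.
Hydraulic radius R = A/P = 9.683/9.283 = 1.043 ft.
From Manning's equation, S = [nQ / (1.486 A R^(2/3))]² = [0.024 × 16 / (1.486 × 9.683 × 1.043^(2/3))]² = 0.000673.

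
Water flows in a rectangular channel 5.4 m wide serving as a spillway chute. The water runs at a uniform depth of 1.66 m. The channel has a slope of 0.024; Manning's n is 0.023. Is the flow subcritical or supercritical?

supercritical

Flow area A = b·y = 5.4 × 1.66 = 8.964 m². Wetted perimeter P = b + 2y = 5.4 + 2×1.66 = 8.72 m.
Hydraulic radius R = A/P = 8.964/8.72 = 1.028 m.
V = (1/n) R^(2/3) √S = (1/0.023) × 1.028^(2/3) × √0.024 = 6.861 m/s. Hydraulic depth D_h = A/T = 8.964/5.4 = 1.66 m.
Froude number Fr = V/√(g·D_h) = 6.861/√(9.81×1.66) = 1.7, which is greater than 1, so the flow is supercritical.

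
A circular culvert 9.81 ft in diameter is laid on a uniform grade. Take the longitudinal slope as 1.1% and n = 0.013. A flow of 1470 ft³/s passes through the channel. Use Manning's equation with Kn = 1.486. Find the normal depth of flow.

y_n = 7.22 ft

Manning's equation rearranged: A R^(2/3) = nQ / (1.486·√S) = 0.013 × 1470 / (1.486 × √0.011) = 122.6.
Trying y = 6.15 ft: A R^(2/3) = 98.65 — short.
Trying y = 8.89 ft: A R^(2/3) = 146.9 — over.
Trying y = 7.22 ft: A R^(2/3) = 122.6 — matches.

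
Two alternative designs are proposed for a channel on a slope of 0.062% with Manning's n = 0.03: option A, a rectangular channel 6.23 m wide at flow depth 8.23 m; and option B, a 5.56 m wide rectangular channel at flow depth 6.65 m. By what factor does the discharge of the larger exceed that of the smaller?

Channel A: Flow area A = b·y = 6.23 × 8.23 = 51.27 m². Wetted perimeter P = b + 2y = 6.23 + 2×8.23 = 22.69 m. Hydraulic radius R = A/P = 51.27/22.69 = 2.26 m. Q_A = (1/0.03)·51.27·2.26^(2/3)·√0.00062 = 73.28 m³/s.
Channel B: Flow area A = b·y = 5.56 × 6.65 = 36.97 m². Wetted perimeter P = b + 2y = 5.56 + 2×6.65 = 18.86 m. Hydraulic radius R = A/P = 36.97/18.86 = 1.96 m. Q_B = (1/0.03)·36.97·1.96^(2/3)·√0.00062 = 48.07 m³/s.
The larger discharge is 73.28 m³/s and the smaller is 48.07 m³/s; the ratio is 1.52.

1.52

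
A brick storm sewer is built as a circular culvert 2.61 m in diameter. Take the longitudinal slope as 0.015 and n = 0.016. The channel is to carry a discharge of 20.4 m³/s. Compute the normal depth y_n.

Manning's equation rearranged: A R^(2/3) = nQ / (1·√S) = 0.016 × 20.4 / (√0.015) = 2.665.
At y = 1.89 m: A R^(2/3) = 3.519 — too large.
At y = 1.21 m: A R^(2/3) = 1.767 — too small.
At y = 1.55 m: A R^(2/3) = 2.662 — matches.

y_n = 1.55 m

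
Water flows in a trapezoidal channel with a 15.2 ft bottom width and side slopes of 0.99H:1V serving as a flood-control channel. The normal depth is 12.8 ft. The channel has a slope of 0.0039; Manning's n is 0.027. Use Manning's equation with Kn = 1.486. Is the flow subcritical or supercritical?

subcritical

With bottom width b = 15.2 ft and side slope z = 0.99: A = (b + zy)y = (15.2 + 0.99×12.8)×12.8 = 356.8 ft²; P = b + 2y√(1+z²) = 15.2 + 2×12.8×1.407 = 51.22 ft.
Hydraulic radius R = A/P = 356.8/51.22 = 6.965 ft.
V = (1.486/n) R^(2/3) √S = (1.486/0.027) × 6.965^(2/3) × √0.0039 = 12.54 ft/s. Hydraulic depth D_h = A/T = 356.8/40.54 = 8.799 ft.
Froude number Fr = V/√(g·D_h) = 12.54/√(32.2×8.799) = 0.745, which is less than 1, so the flow is subcritical.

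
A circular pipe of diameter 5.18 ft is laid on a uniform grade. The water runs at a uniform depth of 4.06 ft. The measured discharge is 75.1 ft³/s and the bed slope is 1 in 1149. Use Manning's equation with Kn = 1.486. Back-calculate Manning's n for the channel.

For a circular section of diameter D = 5.18 ft at depth y = 4.06 ft, the central angle is θ = 2 arccos(1 − 2y/D) = 4.349 rad. Then A = (D²/8)(θ − sin θ) = 17.72 ft² and P = Dθ/2 = 11.26 ft.
Hydraulic radius R = A/P = 17.72/11.26 = 1.573 ft.
Rearranging Manning's equation: n = (1.486/Q) A R^(2/3) S^(1/2) = (1.486/75.1) × 17.72 × 1.573^(2/3) × √0.0008703 = 0.014.

n = 0.014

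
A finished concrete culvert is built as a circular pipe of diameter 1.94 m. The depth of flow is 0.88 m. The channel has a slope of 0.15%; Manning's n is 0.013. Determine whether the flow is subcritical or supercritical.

subcritical

For a circular section of diameter D = 1.94 m at depth y = 0.88 m, the central angle is θ = 2 arccos(1 − 2y/D) = 2.956 rad. Then A = (D²/8)(θ − sin θ) = 1.304 m² and P = Dθ/2 = 2.867 m.
Hydraulic radius R = A/P = 1.304/2.867 = 0.4547 m.
V = (1/n) R^(2/3) √S = (1/0.013) × 0.4547^(2/3) × √0.0015 = 1.762 m/s. Hydraulic depth D_h = A/T = 1.304/1.932 = 0.6749 m.
Froude number Fr = V/√(g·D_h) = 1.762/√(9.81×0.6749) = 0.685, which is less than 1, so the flow is subcritical.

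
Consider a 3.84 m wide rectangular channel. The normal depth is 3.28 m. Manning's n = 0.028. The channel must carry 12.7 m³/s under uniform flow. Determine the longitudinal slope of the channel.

Flow area A = b·y = 3.84 × 3.28 = 12.6 m². Wetted perimeter P = b + 2y = 3.84 + 2×3.28 = 10.4 m.
Hydraulic radius R = A/P = 12.6/10.4 = 1.211 m.
From Manning's equation, S = [nQ / (1 A R^(2/3))]² = [0.028 × 12.7 / (1 × 12.6 × 1.211^(2/3))]² = 0.000617.

S = 0.000617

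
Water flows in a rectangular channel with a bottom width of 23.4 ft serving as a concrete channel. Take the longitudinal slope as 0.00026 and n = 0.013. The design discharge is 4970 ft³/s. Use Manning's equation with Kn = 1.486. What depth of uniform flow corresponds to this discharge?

y_n = 28.2 ft

Manning's equation rearranged: A R^(2/3) = nQ / (1.486·√S) = 0.013 × 4970 / (1.486 × √0.00026) = 2696.
Try y = 35.5 ft: A R^(2/3) = 3541 — high.
Try y = 21.2 ft: A R^(2/3) = 1907 — low.
Try y = 28.2 ft: A R^(2/3) = 2698 — close enough.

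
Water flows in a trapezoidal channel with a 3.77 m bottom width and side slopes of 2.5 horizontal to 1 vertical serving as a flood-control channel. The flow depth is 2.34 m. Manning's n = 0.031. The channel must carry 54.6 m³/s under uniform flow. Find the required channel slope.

With bottom width b = 3.77 m and side slope z = 2.5: A = (b + zy)y = (3.77 + 2.5×2.34)×2.34 = 22.51 m²; P = b + 2y√(1+z²) = 3.77 + 2×2.34×2.693 = 16.37 m.
Hydraulic radius R = A/P = 22.51/16.37 = 1.375 m.
From Manning's equation, S = [nQ / (1 A R^(2/3))]² = [0.031 × 54.6 / (1 × 22.51 × 1.375^(2/3))]² = 0.0037.

S = 0.0037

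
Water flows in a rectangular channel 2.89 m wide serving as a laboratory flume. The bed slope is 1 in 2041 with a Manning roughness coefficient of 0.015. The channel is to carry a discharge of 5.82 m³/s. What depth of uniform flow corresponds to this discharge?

y_n = 1.63 m

Manning's equation rearranged: A R^(2/3) = nQ / (1·√S) = 0.015 × 5.82 / (√0.00049) = 3.944.
Trying y = 2.07 m: A R^(2/3) = 5.372 — too large.
Trying y = 1.63 m: A R^(2/3) = 3.944 — ≈ 3.944.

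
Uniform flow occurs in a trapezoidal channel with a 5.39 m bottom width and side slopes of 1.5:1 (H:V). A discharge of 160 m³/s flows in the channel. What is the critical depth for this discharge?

At critical depth, Q² T / (g A³) = 1, i.e. A³/T = Q²/g = 160²/9.81 = 2610.
At y = 3.93 m: A³/T = 5078 — too large.
At y = 3.3 m: A³/T = 2598 — matches.

y_c = 3.3 m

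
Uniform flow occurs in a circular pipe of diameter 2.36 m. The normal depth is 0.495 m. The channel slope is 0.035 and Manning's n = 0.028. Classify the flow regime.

supercritical

For a circular section of diameter D = 2.36 m at depth y = 0.495 m, the central angle is θ = 2 arccos(1 − 2y/D) = 1.903 rad. Then A = (D²/8)(θ − sin θ) = 0.6666 m² and P = Dθ/2 = 2.245 m.
Hydraulic radius R = A/P = 0.6666/2.245 = 0.2969 m.
V = (1/n) R^(2/3) √S = (1/0.028) × 0.2969^(2/3) × √0.035 = 2.974 m/s. Hydraulic depth D_h = A/T = 0.6666/1.922 = 0.3469 m.
Froude number Fr = V/√(g·D_h) = 2.974/√(9.81×0.3469) = 1.61, which is greater than 1, so the flow is supercritical.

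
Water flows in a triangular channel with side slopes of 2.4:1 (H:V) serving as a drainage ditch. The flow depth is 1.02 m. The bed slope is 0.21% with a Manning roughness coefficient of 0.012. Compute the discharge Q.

Q = 5.77 m³/s

For a triangular section with side slope z = 2.4: A = zy² = 2.4×1.02² = 2.497 m²; P = 2y√(1+z²) = 2×1.02×2.6 = 5.304 m.
Hydraulic radius R = A/P = 2.497/5.304 = 0.4708 m.
Manning's equation: Q = (1/n) A R^(2/3) S^(1/2) = (1/0.012) × 2.497 × 0.4708^(2/3) × 0.0021^(1/2) = 5.77 m³/s.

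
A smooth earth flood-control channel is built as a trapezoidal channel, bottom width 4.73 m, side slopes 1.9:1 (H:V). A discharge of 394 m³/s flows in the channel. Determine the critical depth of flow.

y_c = 5.05 m

At critical depth, Q² T / (g A³) = 1, i.e. A³/T = Q²/g = 394²/9.81 = 15820.
Try y = 6.34 m: A³/T = 41750 — too large.
Try y = 3.71 m: A³/T = 4432 — too small.
Try y = 5.05 m: A³/T = 15830 — close enough.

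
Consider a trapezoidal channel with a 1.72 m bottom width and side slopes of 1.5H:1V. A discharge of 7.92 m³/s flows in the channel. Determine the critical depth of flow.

y_c = 0.973 m

At critical depth, Q² T / (g A³) = 1, i.e. A³/T = Q²/g = 7.92²/9.81 = 6.394.
Trying y = 1.23 m: A³/T = 15.58 — high.
Trying y = 0.718 m: A³/T = 2.091 — low.
Trying y = 0.973 m: A³/T = 6.382 — close enough.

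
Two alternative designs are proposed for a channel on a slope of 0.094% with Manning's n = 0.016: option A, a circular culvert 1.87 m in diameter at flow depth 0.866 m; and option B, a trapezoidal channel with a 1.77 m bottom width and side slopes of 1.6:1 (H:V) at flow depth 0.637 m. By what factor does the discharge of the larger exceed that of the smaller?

1.39

Channel A: For a circular section of diameter D = 1.87 m at depth y = 0.866 m, the central angle is θ = 2 arccos(1 − 2y/D) = 2.994 rad. Then A = (D²/8)(θ − sin θ) = 1.244 m² and P = Dθ/2 = 2.799 m. Hydraulic radius R = A/P = 1.244/2.799 = 0.4445 m. Q_A = (1/0.016)·1.244·0.4445^(2/3)·√0.00094 = 1.389 m³/s.
Channel B: With bottom width b = 1.77 m and side slope z = 1.6: A = (b + zy)y = (1.77 + 1.6×0.637)×0.637 = 1.777 m²; P = b + 2y√(1+z²) = 1.77 + 2×0.637×1.887 = 4.174 m. Hydraulic radius R = A/P = 1.777/4.174 = 0.4257 m. Q_B = (1/0.016)·1.777·0.4257^(2/3)·√0.00094 = 1.927 m³/s.
The larger discharge is 1.927 m³/s and the smaller is 1.389 m³/s; the ratio is 1.39.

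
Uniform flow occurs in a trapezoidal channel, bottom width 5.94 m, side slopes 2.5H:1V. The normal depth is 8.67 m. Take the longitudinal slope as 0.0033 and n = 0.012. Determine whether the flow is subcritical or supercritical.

supercritical

With bottom width b = 5.94 m and side slope z = 2.5: A = (b + zy)y = (5.94 + 2.5×8.67)×8.67 = 239.4 m²; P = b + 2y√(1+z²) = 5.94 + 2×8.67×2.693 = 52.63 m.
Hydraulic radius R = A/P = 239.4/52.63 = 4.549 m.
V = (1/n) R^(2/3) √S = (1/0.012) × 4.549^(2/3) × √0.0033 = 13.14 m/s. Hydraulic depth D_h = A/T = 239.4/49.29 = 4.857 m.
Froude number Fr = V/√(g·D_h) = 13.14/√(9.81×4.857) = 1.9, which is greater than 1, so the flow is supercritical.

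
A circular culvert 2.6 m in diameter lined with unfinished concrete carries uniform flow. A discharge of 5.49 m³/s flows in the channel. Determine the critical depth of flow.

At critical depth, Q² T / (g A³) = 1, i.e. A³/T = Q²/g = 5.49²/9.81 = 3.072.
Try y = 1.16 m: A³/T = 4.654 — over.
Try y = 1.04 m: A³/T = 3.062 — ≈ 3.072.

y_c = 1.04 m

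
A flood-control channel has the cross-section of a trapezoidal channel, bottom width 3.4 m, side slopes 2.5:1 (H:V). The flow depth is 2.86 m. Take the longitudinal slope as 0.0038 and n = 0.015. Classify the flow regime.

With bottom width b = 3.4 m and side slope z = 2.5: A = (b + zy)y = (3.4 + 2.5×2.86)×2.86 = 30.17 m²; P = b + 2y√(1+z²) = 3.4 + 2×2.86×2.693 = 18.8 m.
Hydraulic radius R = A/P = 30.17/18.8 = 1.605 m.
V = (1/n) R^(2/3) √S = (1/0.015) × 1.605^(2/3) × √0.0038 = 5.633 m/s. Hydraulic depth D_h = A/T = 30.17/17.7 = 1.705 m.
Froude number Fr = V/√(g·D_h) = 5.633/√(9.81×1.705) = 1.38, which is greater than 1, so the flow is supercritical.

supercritical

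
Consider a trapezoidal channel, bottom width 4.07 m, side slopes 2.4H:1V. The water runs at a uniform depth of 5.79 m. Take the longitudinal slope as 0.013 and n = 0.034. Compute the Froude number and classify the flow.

supercritical

With bottom width b = 4.07 m and side slope z = 2.4: A = (b + zy)y = (4.07 + 2.4×5.79)×5.79 = 104 m²; P = b + 2y√(1+z²) = 4.07 + 2×5.79×2.6 = 34.18 m.
Hydraulic radius R = A/P = 104/34.18 = 3.044 m.
V = (1/n) R^(2/3) √S = (1/0.034) × 3.044^(2/3) × √0.013 = 7.043 m/s. Hydraulic depth D_h = A/T = 104/31.86 = 3.265 m.
Froude number Fr = V/√(g·D_h) = 7.043/√(9.81×3.265) = 1.24, which is greater than 1, so the flow is supercritical.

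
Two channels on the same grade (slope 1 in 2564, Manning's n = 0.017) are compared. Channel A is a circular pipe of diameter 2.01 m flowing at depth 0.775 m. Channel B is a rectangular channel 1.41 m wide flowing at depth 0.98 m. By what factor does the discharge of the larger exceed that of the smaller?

Channel A: For a circular section of diameter D = 2.01 m at depth y = 0.775 m, the central angle is θ = 2 arccos(1 − 2y/D) = 2.68 rad. Then A = (D²/8)(θ − sin θ) = 1.128 m² and P = Dθ/2 = 2.693 m. Hydraulic radius R = A/P = 1.128/2.693 = 0.419 m. Q_A = (1/0.017)·1.128·0.419^(2/3)·√0.00039 = 0.7339 m³/s.
Channel B: Flow area A = b·y = 1.41 × 0.98 = 1.382 m². Wetted perimeter P = b + 2y = 1.41 + 2×0.98 = 3.37 m. Hydraulic radius R = A/P = 1.382/3.37 = 0.41 m. Q_B = (1/0.017)·1.382·0.41^(2/3)·√0.00039 = 0.886 m³/s.
The larger discharge is 0.886 m³/s and the smaller is 0.7339 m³/s; the ratio is 1.21.

1.21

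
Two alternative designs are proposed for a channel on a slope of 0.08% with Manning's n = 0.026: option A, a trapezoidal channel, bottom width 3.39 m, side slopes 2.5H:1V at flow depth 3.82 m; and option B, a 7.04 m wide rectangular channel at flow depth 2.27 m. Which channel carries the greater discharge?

Channel A: With bottom width b = 3.39 m and side slope z = 2.5: A = (b + zy)y = (3.39 + 2.5×3.82)×3.82 = 49.43 m²; P = b + 2y√(1+z²) = 3.39 + 2×3.82×2.693 = 23.96 m. Hydraulic radius R = A/P = 49.43/23.96 = 2.063 m. Q_A = (1/0.026)·49.43·2.063^(2/3)·√0.0008 = 87.14 m³/s.
Channel B: Flow area A = b·y = 7.04 × 2.27 = 15.98 m². Wetted perimeter P = b + 2y = 7.04 + 2×2.27 = 11.58 m. Hydraulic radius R = A/P = 15.98/11.58 = 1.38 m. Q_B = (1/0.026)·15.98·1.38^(2/3)·√0.0008 = 21.55 m³/s.
Q_A = 87.14 m³/s vs Q_B = 21.55 m³/s, so channel A carries more.

channel A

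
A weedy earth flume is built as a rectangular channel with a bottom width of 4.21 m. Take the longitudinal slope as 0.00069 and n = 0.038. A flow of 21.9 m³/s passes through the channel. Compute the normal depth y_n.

y_n = 5.66 m

Manning's equation rearranged: A R^(2/3) = nQ / (1·√S) = 0.038 × 21.9 / (√0.00069) = 31.68.
At y = 6.91 m: A R^(2/3) = 40.02 — too large.
At y = 4.06 m: A R^(2/3) = 21.25 — too small.
At y = 5.66 m: A R^(2/3) = 31.7 — ≈ 31.68.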